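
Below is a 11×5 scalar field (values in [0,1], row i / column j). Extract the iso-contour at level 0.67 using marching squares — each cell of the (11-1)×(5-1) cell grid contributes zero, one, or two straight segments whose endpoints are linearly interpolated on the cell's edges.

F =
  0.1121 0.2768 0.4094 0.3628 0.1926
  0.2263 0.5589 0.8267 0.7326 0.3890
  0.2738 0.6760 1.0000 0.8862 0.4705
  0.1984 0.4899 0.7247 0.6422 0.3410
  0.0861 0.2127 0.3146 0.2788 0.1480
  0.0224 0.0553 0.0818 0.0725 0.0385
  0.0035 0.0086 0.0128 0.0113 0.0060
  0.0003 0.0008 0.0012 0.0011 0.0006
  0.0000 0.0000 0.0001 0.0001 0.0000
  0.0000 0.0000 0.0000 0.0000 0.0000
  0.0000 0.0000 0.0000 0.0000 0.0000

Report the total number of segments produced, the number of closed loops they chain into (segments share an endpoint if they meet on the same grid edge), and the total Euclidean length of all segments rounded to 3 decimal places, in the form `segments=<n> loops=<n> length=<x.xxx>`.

cell (0,1): code 0100 → (0.624,2.000)–(1.000,1.415)
cell (0,2): code 1100 → (0.831,3.000)–(0.624,2.000)
cell (0,3): code 1000 → (1.000,3.182)–(0.831,3.000)
cell (1,0): code 0100 → (1.949,1.000)–(2.000,0.985)
cell (1,1): code 1110 → (1.000,1.415)–(1.949,1.000)
cell (1,3): code 1001 → (2.000,3.520)–(1.000,3.182)
cell (2,0): code 0010 → (2.000,0.985)–(2.032,1.000)
cell (2,1): code 0111 → (2.032,1.000)–(3.000,1.767)
cell (2,2): code 1011 → (3.000,2.663)–(2.886,3.000)
cell (2,3): code 0001 → (2.886,3.000)–(2.000,3.520)
cell (3,1): code 0010 → (3.000,1.767)–(3.133,2.000)
cell (3,2): code 0001 → (3.133,2.000)–(3.000,2.663)
total: 12 segments, chained into 1 closed loop(s), length Σ = 7.707701

segments=12 loops=1 length=7.708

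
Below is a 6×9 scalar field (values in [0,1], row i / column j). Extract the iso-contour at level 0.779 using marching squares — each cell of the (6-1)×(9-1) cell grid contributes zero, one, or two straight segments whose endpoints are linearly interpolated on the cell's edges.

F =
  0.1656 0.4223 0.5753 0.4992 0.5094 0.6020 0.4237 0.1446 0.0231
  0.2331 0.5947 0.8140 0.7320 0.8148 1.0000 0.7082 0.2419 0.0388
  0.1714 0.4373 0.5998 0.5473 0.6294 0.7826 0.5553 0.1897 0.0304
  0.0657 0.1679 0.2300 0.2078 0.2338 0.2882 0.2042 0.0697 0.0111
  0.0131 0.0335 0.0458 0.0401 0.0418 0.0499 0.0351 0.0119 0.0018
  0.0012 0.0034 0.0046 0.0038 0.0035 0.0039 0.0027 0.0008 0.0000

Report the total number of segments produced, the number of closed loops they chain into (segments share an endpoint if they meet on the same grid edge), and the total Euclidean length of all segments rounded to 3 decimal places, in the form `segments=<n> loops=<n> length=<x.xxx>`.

segments=12 loops=2 length=6.860

cell (0,1): code 0100 → (0.853,2.000)–(1.000,1.840)
cell (0,2): code 1000 → (1.000,2.427)–(0.853,2.000)
cell (0,3): code 0100 → (0.883,4.000)–(1.000,3.568)
cell (0,4): code 1100 → (0.445,5.000)–(0.883,4.000)
cell (0,5): code 1000 → (1.000,5.757)–(0.445,5.000)
cell (1,1): code 0010 → (1.000,1.840)–(1.163,2.000)
cell (1,2): code 0001 → (1.163,2.000)–(1.000,2.427)
cell (1,3): code 0010 → (1.000,3.568)–(1.193,4.000)
cell (1,4): code 0111 → (1.193,4.000)–(2.000,4.977)
cell (1,5): code 1001 → (2.000,5.016)–(1.000,5.757)
cell (2,4): code 0010 → (2.000,4.977)–(2.007,5.000)
cell (2,5): code 0001 → (2.007,5.000)–(2.000,5.016)
total: 12 segments, chained into 2 closed loop(s), length Σ = 6.859560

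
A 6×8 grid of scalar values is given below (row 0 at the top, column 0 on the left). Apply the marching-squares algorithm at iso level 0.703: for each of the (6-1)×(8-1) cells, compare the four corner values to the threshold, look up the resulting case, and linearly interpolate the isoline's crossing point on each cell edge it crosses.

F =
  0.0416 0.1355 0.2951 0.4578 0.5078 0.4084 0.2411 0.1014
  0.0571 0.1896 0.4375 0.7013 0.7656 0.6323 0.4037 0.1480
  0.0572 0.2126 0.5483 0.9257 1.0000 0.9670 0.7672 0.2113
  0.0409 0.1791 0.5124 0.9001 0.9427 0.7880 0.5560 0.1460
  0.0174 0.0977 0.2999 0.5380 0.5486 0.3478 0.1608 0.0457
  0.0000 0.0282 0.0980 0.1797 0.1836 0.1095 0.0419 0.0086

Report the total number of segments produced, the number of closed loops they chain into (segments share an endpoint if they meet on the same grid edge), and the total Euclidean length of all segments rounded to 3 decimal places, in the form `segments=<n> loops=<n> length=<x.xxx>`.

cell (0,3): code 0100 → (0.757,4.000)–(1.000,3.026)
cell (0,4): code 1000 → (1.000,4.470)–(0.757,4.000)
cell (1,2): code 0100 → (1.008,3.000)–(2.000,2.410)
cell (1,3): code 1110 → (1.000,3.026)–(1.008,3.000)
cell (1,4): code 1101 → (1.211,5.000)–(1.000,4.470)
cell (1,5): code 1100 → (1.823,6.000)–(1.211,5.000)
cell (1,6): code 1000 → (2.000,6.115)–(1.823,6.000)
cell (2,2): code 0110 → (2.000,2.410)–(3.000,2.492)
cell (2,5): code 1011 → (3.000,5.366)–(2.304,6.000)
cell (2,6): code 0001 → (2.304,6.000)–(2.000,6.115)
cell (3,2): code 0010 → (3.000,2.492)–(3.544,3.000)
cell (3,3): code 0011 → (3.544,3.000)–(3.608,4.000)
cell (3,4): code 0011 → (3.608,4.000)–(3.193,5.000)
cell (3,5): code 0001 → (3.193,5.000)–(3.000,5.366)
total: 14 segments, chained into 1 closed loop(s), length Σ = 10.182070

segments=14 loops=1 length=10.182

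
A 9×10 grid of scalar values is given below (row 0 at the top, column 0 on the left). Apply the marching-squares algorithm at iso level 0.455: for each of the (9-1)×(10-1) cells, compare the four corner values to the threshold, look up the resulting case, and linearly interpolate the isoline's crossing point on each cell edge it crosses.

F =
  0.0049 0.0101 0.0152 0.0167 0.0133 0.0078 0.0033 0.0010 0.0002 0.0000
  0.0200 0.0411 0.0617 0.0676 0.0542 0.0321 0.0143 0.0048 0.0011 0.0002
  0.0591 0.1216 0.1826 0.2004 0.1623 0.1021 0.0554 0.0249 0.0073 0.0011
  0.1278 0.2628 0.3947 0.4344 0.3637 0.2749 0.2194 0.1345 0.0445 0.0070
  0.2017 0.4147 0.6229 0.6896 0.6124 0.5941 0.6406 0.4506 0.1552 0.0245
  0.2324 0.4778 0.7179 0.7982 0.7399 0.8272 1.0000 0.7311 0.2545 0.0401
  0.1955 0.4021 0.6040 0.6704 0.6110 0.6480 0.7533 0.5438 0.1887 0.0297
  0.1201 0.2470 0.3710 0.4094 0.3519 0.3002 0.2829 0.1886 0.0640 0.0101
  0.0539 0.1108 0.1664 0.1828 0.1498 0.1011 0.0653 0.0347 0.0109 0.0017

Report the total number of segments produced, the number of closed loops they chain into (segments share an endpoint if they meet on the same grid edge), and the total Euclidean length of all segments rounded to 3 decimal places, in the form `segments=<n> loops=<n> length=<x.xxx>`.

segments=20 loops=1 length=17.012

cell (3,1): code 0100 → (3.264,2.000)–(4.000,1.194)
cell (3,2): code 1100 → (3.081,3.000)–(3.264,2.000)
cell (3,3): code 1100 → (3.367,4.000)–(3.081,3.000)
cell (3,4): code 1100 → (3.564,5.000)–(3.367,4.000)
cell (3,5): code 1100 → (3.559,6.000)–(3.564,5.000)
cell (3,6): code 1000 → (4.000,6.977)–(3.559,6.000)
cell (4,0): code 0100 → (4.639,1.000)–(5.000,0.907)
cell (4,1): code 1110 → (4.000,1.194)–(4.639,1.000)
cell (4,6): code 1101 → (4.016,7.000)–(4.000,6.977)
cell (4,7): code 1000 → (5.000,7.579)–(4.016,7.000)
cell (5,0): code 0010 → (5.000,0.907)–(5.301,1.000)
cell (5,1): code 0111 → (5.301,1.000)–(6.000,1.262)
cell (5,7): code 1001 → (6.000,7.250)–(5.000,7.579)
cell (6,1): code 0010 → (6.000,1.262)–(6.639,2.000)
cell (6,2): code 0011 → (6.639,2.000)–(6.825,3.000)
cell (6,3): code 0011 → (6.825,3.000)–(6.602,4.000)
cell (6,4): code 0011 → (6.602,4.000)–(6.555,5.000)
cell (6,5): code 0011 → (6.555,5.000)–(6.634,6.000)
cell (6,6): code 0011 → (6.634,6.000)–(6.250,7.000)
cell (6,7): code 0001 → (6.250,7.000)–(6.000,7.250)
total: 20 segments, chained into 1 closed loop(s), length Σ = 17.011611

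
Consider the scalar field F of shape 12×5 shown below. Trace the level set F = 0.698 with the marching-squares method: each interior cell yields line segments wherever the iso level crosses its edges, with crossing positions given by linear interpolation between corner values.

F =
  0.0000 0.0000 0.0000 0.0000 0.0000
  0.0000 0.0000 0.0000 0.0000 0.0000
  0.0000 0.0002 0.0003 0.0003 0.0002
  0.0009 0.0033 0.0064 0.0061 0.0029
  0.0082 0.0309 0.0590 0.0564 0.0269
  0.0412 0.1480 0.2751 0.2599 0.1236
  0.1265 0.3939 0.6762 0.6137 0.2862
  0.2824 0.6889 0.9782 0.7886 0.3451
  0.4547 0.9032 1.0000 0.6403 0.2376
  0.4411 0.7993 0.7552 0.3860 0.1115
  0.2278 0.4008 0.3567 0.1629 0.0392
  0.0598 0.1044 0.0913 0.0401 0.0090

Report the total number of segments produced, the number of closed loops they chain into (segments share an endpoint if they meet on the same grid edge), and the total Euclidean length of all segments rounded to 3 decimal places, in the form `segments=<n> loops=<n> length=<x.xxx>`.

segments=12 loops=1 length=8.983

cell (6,1): code 0100 → (6.072,2.000)–(7.000,1.031)
cell (6,2): code 1100 → (6.482,3.000)–(6.072,2.000)
cell (6,3): code 1000 → (7.000,3.204)–(6.482,3.000)
cell (7,0): code 0100 → (7.042,1.000)–(8.000,0.542)
cell (7,1): code 1110 → (7.000,1.031)–(7.042,1.000)
cell (7,2): code 1011 → (8.000,2.840)–(7.611,3.000)
cell (7,3): code 0001 → (7.611,3.000)–(7.000,3.204)
cell (8,0): code 0110 → (8.000,0.542)–(9.000,0.717)
cell (8,2): code 1001 → (9.000,2.155)–(8.000,2.840)
cell (9,0): code 0010 → (9.000,0.717)–(9.254,1.000)
cell (9,1): code 0011 → (9.254,1.000)–(9.144,2.000)
cell (9,2): code 0001 → (9.144,2.000)–(9.000,2.155)
total: 12 segments, chained into 1 closed loop(s), length Σ = 8.982519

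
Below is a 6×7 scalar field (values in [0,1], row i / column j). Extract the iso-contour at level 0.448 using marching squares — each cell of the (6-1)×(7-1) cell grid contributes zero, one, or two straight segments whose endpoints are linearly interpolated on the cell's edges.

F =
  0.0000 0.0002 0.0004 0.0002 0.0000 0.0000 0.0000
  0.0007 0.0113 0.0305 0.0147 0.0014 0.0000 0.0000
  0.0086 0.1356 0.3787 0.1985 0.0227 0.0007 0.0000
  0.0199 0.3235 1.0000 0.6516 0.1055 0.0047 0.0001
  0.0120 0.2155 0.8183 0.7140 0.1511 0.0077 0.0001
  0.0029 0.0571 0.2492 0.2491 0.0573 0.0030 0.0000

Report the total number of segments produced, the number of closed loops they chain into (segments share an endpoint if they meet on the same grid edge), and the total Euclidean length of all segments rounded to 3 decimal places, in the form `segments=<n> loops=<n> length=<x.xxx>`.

cell (2,1): code 0100 → (2.112,2.000)–(3.000,1.184)
cell (2,2): code 1100 → (2.551,3.000)–(2.112,2.000)
cell (2,3): code 1000 → (3.000,3.373)–(2.551,3.000)
cell (3,1): code 0110 → (3.000,1.184)–(4.000,1.386)
cell (3,3): code 1001 → (4.000,3.473)–(3.000,3.373)
cell (4,1): code 0010 → (4.000,1.386)–(4.651,2.000)
cell (4,2): code 0011 → (4.651,2.000)–(4.572,3.000)
cell (4,3): code 0001 → (4.572,3.000)–(4.000,3.473)
total: 8 segments, chained into 1 closed loop(s), length Σ = 7.547430

segments=8 loops=1 length=7.547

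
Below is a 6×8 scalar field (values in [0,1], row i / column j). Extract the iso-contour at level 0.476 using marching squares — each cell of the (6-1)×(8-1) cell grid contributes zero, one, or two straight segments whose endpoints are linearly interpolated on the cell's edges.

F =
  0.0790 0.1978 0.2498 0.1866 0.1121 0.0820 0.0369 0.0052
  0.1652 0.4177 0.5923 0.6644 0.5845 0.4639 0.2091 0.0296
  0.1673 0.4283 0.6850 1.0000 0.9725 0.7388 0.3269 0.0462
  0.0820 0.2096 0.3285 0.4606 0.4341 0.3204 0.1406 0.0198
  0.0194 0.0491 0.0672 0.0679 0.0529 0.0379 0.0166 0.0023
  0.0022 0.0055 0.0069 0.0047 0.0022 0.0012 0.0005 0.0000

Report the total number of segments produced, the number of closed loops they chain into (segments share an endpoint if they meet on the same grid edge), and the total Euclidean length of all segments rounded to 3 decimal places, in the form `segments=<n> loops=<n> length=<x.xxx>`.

cell (0,1): code 0100 → (0.660,2.000)–(1.000,1.334)
cell (0,2): code 1100 → (0.606,3.000)–(0.660,2.000)
cell (0,3): code 1100 → (0.770,4.000)–(0.606,3.000)
cell (0,4): code 1000 → (1.000,4.900)–(0.770,4.000)
cell (1,1): code 0110 → (1.000,1.334)–(2.000,1.186)
cell (1,4): code 1101 → (1.044,5.000)–(1.000,4.900)
cell (1,5): code 1000 → (2.000,5.638)–(1.044,5.000)
cell (2,1): code 0010 → (2.000,1.186)–(2.586,2.000)
cell (2,2): code 0011 → (2.586,2.000)–(2.971,3.000)
cell (2,3): code 0011 → (2.971,3.000)–(2.922,4.000)
cell (2,4): code 0011 → (2.922,4.000)–(2.628,5.000)
cell (2,5): code 0001 → (2.628,5.000)–(2.000,5.638)
total: 12 segments, chained into 1 closed loop(s), length Σ = 10.974715

segments=12 loops=1 length=10.975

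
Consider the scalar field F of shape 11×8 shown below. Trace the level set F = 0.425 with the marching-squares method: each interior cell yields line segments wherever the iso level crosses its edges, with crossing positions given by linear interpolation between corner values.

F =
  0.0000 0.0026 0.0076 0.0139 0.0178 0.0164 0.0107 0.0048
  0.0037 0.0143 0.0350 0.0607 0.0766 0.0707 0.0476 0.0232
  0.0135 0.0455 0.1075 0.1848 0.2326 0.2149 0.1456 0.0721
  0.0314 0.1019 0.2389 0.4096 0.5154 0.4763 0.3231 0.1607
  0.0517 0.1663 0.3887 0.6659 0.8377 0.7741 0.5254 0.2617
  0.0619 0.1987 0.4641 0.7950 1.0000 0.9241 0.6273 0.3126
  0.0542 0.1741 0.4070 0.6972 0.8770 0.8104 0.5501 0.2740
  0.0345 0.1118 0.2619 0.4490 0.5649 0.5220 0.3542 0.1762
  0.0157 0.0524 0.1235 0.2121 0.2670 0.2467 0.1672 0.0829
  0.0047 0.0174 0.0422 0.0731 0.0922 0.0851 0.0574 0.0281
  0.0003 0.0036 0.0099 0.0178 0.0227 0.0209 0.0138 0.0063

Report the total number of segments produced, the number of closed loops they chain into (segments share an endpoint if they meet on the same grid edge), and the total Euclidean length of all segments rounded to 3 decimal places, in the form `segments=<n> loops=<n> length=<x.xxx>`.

segments=20 loops=1 length=14.855

cell (2,3): code 0100 → (2.680,4.000)–(3.000,3.146)
cell (2,4): code 1100 → (2.804,5.000)–(2.680,4.000)
cell (2,5): code 1000 → (3.000,5.335)–(2.804,5.000)
cell (3,2): code 0100 → (3.060,3.000)–(4.000,2.131)
cell (3,3): code 1110 → (3.000,3.146)–(3.060,3.000)
cell (3,5): code 1101 → (3.504,6.000)–(3.000,5.335)
cell (3,6): code 1000 → (4.000,6.381)–(3.504,6.000)
cell (4,1): code 0100 → (4.481,2.000)–(5.000,1.853)
cell (4,2): code 1110 → (4.000,2.131)–(4.481,2.000)
cell (4,6): code 1001 → (5.000,6.643)–(4.000,6.381)
cell (5,1): code 0010 → (5.000,1.853)–(5.685,2.000)
cell (5,2): code 0111 → (5.685,2.000)–(6.000,2.062)
cell (5,6): code 1001 → (6.000,6.453)–(5.000,6.643)
cell (6,2): code 0110 → (6.000,2.062)–(7.000,2.872)
cell (6,5): code 1011 → (7.000,5.578)–(6.639,6.000)
cell (6,6): code 0001 → (6.639,6.000)–(6.000,6.453)
cell (7,2): code 0010 → (7.000,2.872)–(7.101,3.000)
cell (7,3): code 0011 → (7.101,3.000)–(7.470,4.000)
cell (7,4): code 0011 → (7.470,4.000)–(7.352,5.000)
cell (7,5): code 0001 → (7.352,5.000)–(7.000,5.578)
total: 20 segments, chained into 1 closed loop(s), length Σ = 14.855013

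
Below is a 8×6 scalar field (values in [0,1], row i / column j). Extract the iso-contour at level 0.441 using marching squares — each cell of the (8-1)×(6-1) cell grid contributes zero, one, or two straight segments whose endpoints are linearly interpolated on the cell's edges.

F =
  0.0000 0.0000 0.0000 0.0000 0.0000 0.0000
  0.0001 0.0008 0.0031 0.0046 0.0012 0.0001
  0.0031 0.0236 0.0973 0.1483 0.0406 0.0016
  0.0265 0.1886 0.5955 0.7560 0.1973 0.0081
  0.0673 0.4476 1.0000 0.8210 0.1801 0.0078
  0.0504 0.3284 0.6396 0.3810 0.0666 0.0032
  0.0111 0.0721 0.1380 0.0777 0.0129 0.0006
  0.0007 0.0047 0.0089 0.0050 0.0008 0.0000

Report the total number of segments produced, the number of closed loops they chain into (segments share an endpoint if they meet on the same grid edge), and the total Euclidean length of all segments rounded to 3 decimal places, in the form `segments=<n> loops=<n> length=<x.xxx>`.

cell (2,1): code 0100 → (2.690,2.000)–(3.000,1.620)
cell (2,2): code 1100 → (2.482,3.000)–(2.690,2.000)
cell (2,3): code 1000 → (3.000,3.564)–(2.482,3.000)
cell (3,0): code 0100 → (3.975,1.000)–(4.000,0.983)
cell (3,1): code 1110 → (3.000,1.620)–(3.975,1.000)
cell (3,3): code 1001 → (4.000,3.593)–(3.000,3.564)
cell (4,0): code 0010 → (4.000,0.983)–(4.055,1.000)
cell (4,1): code 0111 → (4.055,1.000)–(5.000,1.362)
cell (4,2): code 1011 → (5.000,2.768)–(4.864,3.000)
cell (4,3): code 0001 → (4.864,3.000)–(4.000,3.593)
cell (5,1): code 0010 → (5.000,1.362)–(5.396,2.000)
cell (5,2): code 0001 → (5.396,2.000)–(5.000,2.768)
total: 12 segments, chained into 1 closed loop(s), length Σ = 8.465353

segments=12 loops=1 length=8.465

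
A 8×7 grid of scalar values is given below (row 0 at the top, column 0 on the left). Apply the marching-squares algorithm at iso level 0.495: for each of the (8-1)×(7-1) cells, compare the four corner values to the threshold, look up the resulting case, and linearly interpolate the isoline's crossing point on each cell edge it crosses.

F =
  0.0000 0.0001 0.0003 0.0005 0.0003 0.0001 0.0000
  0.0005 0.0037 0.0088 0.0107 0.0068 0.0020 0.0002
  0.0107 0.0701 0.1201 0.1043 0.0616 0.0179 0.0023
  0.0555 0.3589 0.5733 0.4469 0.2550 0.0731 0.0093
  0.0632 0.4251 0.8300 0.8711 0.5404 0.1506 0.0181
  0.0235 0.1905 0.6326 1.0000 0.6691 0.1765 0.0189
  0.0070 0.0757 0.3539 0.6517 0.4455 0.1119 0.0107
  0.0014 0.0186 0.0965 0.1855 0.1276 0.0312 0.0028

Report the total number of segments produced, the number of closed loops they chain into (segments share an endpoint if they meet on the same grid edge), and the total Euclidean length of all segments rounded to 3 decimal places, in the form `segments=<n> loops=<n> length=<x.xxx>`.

segments=14 loops=1 length=10.047

cell (2,1): code 0100 → (2.827,2.000)–(3.000,1.635)
cell (2,2): code 1000 → (3.000,2.619)–(2.827,2.000)
cell (3,1): code 0110 → (3.000,1.635)–(4.000,1.173)
cell (3,2): code 1101 → (3.113,3.000)–(3.000,2.619)
cell (3,3): code 1100 → (3.841,4.000)–(3.113,3.000)
cell (3,4): code 1000 → (4.000,4.116)–(3.841,4.000)
cell (4,1): code 0110 → (4.000,1.173)–(5.000,1.689)
cell (4,4): code 1001 → (5.000,4.353)–(4.000,4.116)
cell (5,1): code 0010 → (5.000,1.689)–(5.494,2.000)
cell (5,2): code 0111 → (5.494,2.000)–(6.000,2.474)
cell (5,3): code 1011 → (6.000,3.760)–(5.779,4.000)
cell (5,4): code 0001 → (5.779,4.000)–(5.000,4.353)
cell (6,2): code 0010 → (6.000,2.474)–(6.336,3.000)
cell (6,3): code 0001 → (6.336,3.000)–(6.000,3.760)
total: 14 segments, chained into 1 closed loop(s), length Σ = 10.046673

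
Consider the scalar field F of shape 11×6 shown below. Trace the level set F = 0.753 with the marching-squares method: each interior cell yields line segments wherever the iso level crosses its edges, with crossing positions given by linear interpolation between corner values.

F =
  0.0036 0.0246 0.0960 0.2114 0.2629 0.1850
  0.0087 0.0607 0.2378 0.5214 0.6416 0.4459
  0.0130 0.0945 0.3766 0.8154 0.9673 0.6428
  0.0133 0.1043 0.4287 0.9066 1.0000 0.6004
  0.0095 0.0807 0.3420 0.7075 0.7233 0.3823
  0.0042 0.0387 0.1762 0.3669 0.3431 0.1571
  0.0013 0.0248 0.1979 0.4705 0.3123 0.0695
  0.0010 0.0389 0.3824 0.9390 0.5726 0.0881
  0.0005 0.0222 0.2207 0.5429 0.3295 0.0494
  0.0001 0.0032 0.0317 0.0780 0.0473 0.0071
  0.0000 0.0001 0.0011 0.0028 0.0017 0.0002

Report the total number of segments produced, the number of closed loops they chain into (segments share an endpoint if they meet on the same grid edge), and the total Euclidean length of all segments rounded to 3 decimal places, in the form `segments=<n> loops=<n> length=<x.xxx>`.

segments=12 loops=2 length=9.659

cell (1,2): code 0100 → (1.788,3.000)–(2.000,2.858)
cell (1,3): code 1100 → (1.342,4.000)–(1.788,3.000)
cell (1,4): code 1000 → (2.000,4.660)–(1.342,4.000)
cell (2,2): code 0110 → (2.000,2.858)–(3.000,2.679)
cell (2,4): code 1001 → (3.000,4.618)–(2.000,4.660)
cell (3,2): code 0010 → (3.000,2.679)–(3.771,3.000)
cell (3,3): code 0011 → (3.771,3.000)–(3.893,4.000)
cell (3,4): code 0001 → (3.893,4.000)–(3.000,4.618)
cell (6,2): code 0100 → (6.603,3.000)–(7.000,2.666)
cell (6,3): code 1000 → (7.000,3.508)–(6.603,3.000)
cell (7,2): code 0010 → (7.000,2.666)–(7.470,3.000)
cell (7,3): code 0001 → (7.470,3.000)–(7.000,3.508)
total: 12 segments, chained into 2 closed loop(s), length Σ = 9.659464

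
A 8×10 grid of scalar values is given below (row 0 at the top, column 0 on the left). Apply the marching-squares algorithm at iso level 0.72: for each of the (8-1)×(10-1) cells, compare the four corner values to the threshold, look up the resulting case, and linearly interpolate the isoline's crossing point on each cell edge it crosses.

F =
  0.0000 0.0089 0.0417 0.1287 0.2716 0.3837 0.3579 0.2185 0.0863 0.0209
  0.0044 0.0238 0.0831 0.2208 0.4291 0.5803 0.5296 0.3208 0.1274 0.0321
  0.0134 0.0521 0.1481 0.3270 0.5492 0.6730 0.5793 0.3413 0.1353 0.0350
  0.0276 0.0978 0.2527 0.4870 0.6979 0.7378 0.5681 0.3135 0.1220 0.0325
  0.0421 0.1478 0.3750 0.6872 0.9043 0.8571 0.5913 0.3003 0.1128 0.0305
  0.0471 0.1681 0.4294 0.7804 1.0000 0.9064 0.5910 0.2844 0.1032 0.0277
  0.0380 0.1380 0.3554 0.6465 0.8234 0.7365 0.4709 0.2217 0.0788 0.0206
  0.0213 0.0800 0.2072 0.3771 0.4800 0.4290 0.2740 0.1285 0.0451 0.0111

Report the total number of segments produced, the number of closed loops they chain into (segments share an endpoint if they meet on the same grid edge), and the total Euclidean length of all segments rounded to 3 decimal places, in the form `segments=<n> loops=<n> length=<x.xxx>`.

segments=14 loops=1 length=9.824

cell (2,4): code 0100 → (2.725,5.000)–(3.000,4.554)
cell (2,5): code 1000 → (3.000,5.105)–(2.725,5.000)
cell (3,3): code 0100 → (3.107,4.000)–(4.000,3.151)
cell (3,4): code 1110 → (3.000,4.554)–(3.107,4.000)
cell (3,5): code 1001 → (4.000,5.516)–(3.000,5.105)
cell (4,2): code 0100 → (4.352,3.000)–(5.000,2.828)
cell (4,3): code 1110 → (4.000,3.151)–(4.352,3.000)
cell (4,5): code 1001 → (5.000,5.591)–(4.000,5.516)
cell (5,2): code 0010 → (5.000,2.828)–(5.451,3.000)
cell (5,3): code 0111 → (5.451,3.000)–(6.000,3.415)
cell (5,5): code 1001 → (6.000,5.062)–(5.000,5.591)
cell (6,3): code 0010 → (6.000,3.415)–(6.301,4.000)
cell (6,4): code 0011 → (6.301,4.000)–(6.054,5.000)
cell (6,5): code 0001 → (6.054,5.000)–(6.000,5.062)
total: 14 segments, chained into 1 closed loop(s), length Σ = 9.823837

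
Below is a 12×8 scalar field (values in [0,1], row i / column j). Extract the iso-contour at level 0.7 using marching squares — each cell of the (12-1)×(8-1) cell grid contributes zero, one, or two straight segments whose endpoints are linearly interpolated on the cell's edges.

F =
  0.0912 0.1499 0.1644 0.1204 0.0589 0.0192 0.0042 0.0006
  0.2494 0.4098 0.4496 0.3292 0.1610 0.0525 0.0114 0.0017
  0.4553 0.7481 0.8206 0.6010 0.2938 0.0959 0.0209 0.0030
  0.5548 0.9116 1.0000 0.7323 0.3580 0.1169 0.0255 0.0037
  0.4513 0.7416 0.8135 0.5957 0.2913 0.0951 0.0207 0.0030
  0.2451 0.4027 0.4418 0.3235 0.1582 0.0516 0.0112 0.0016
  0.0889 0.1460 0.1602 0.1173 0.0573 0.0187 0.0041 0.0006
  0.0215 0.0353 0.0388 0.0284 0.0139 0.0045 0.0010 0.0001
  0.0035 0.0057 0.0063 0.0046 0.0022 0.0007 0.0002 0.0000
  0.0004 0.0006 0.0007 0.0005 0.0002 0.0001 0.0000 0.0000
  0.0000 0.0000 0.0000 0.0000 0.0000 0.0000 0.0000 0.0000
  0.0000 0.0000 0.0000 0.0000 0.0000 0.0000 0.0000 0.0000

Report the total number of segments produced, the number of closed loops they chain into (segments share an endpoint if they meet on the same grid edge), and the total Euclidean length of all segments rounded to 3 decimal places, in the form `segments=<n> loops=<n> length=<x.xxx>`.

segments=12 loops=1 length=8.158

cell (1,0): code 0100 → (1.858,1.000)–(2.000,0.836)
cell (1,1): code 1100 → (1.675,2.000)–(1.858,1.000)
cell (1,2): code 1000 → (2.000,2.549)–(1.675,2.000)
cell (2,0): code 0110 → (2.000,0.836)–(3.000,0.407)
cell (2,2): code 1101 → (2.754,3.000)–(2.000,2.549)
cell (2,3): code 1000 → (3.000,3.086)–(2.754,3.000)
cell (3,0): code 0110 → (3.000,0.407)–(4.000,0.857)
cell (3,2): code 1011 → (4.000,2.521)–(3.236,3.000)
cell (3,3): code 0001 → (3.236,3.000)–(3.000,3.086)
cell (4,0): code 0010 → (4.000,0.857)–(4.123,1.000)
cell (4,1): code 0011 → (4.123,1.000)–(4.305,2.000)
cell (4,2): code 0001 → (4.305,2.000)–(4.000,2.521)
total: 12 segments, chained into 1 closed loop(s), length Σ = 8.157960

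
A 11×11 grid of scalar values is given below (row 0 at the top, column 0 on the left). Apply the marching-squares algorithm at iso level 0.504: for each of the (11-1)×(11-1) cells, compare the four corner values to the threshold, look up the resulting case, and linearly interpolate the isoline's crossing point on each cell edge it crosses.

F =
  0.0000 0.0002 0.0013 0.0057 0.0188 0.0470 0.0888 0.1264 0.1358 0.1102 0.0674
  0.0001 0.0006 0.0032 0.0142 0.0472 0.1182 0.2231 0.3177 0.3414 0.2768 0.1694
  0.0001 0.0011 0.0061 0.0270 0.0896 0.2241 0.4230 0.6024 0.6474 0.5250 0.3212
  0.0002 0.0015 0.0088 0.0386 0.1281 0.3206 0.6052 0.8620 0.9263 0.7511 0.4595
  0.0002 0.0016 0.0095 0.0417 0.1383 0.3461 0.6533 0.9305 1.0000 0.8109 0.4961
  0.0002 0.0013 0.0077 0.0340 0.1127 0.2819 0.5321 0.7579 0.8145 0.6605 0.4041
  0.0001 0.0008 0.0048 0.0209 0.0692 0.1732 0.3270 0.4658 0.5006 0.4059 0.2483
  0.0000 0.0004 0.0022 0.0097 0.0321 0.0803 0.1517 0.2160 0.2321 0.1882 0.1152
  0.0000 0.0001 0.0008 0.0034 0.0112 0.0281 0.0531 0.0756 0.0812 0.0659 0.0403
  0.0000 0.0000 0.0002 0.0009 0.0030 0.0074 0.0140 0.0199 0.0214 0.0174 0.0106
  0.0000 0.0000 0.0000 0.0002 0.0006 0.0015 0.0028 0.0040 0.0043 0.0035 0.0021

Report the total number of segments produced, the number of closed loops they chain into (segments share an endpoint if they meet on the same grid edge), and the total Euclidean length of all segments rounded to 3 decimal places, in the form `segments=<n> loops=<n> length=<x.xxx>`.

cell (1,6): code 0100 → (1.654,7.000)–(2.000,6.452)
cell (1,7): code 1100 → (1.531,8.000)–(1.654,7.000)
cell (1,8): code 1100 → (1.915,9.000)–(1.531,8.000)
cell (1,9): code 1000 → (2.000,9.103)–(1.915,9.000)
cell (2,5): code 0100 → (2.445,6.000)–(3.000,5.644)
cell (2,6): code 1110 → (2.000,6.452)–(2.445,6.000)
cell (2,9): code 1001 → (3.000,9.847)–(2.000,9.103)
cell (3,5): code 0110 → (3.000,5.644)–(4.000,5.514)
cell (3,9): code 1001 → (4.000,9.975)–(3.000,9.847)
cell (4,5): code 0110 → (4.000,5.514)–(5.000,5.888)
cell (4,9): code 1001 → (5.000,9.610)–(4.000,9.975)
cell (5,5): code 0010 → (5.000,5.888)–(5.137,6.000)
cell (5,6): code 0011 → (5.137,6.000)–(5.869,7.000)
cell (5,7): code 0011 → (5.869,7.000)–(5.989,8.000)
cell (5,8): code 0011 → (5.989,8.000)–(5.615,9.000)
cell (5,9): code 0001 → (5.615,9.000)–(5.000,9.610)
total: 16 segments, chained into 1 closed loop(s), length Σ = 13.906422

segments=16 loops=1 length=13.906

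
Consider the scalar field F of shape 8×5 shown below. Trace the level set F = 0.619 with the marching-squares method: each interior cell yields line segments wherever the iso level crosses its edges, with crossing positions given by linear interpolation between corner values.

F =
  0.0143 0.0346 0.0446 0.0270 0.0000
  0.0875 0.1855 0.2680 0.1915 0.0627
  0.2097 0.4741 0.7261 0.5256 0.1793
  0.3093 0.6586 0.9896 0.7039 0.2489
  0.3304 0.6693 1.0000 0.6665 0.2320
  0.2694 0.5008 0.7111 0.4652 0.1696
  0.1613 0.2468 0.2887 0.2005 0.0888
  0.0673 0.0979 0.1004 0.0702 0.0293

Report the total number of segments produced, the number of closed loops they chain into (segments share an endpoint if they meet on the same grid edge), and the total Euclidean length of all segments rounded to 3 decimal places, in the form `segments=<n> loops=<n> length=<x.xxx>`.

cell (1,1): code 0100 → (1.766,2.000)–(2.000,1.575)
cell (1,2): code 1000 → (2.000,2.534)–(1.766,2.000)
cell (2,0): code 0100 → (2.785,1.000)–(3.000,0.887)
cell (2,1): code 1110 → (2.000,1.575)–(2.785,1.000)
cell (2,2): code 1101 → (2.524,3.000)–(2.000,2.534)
cell (2,3): code 1000 → (3.000,3.187)–(2.524,3.000)
cell (3,0): code 0110 → (3.000,0.887)–(4.000,0.852)
cell (3,3): code 1001 → (4.000,3.109)–(3.000,3.187)
cell (4,0): code 0010 → (4.000,0.852)–(4.299,1.000)
cell (4,1): code 0111 → (4.299,1.000)–(5.000,1.562)
cell (4,2): code 1011 → (5.000,2.375)–(4.236,3.000)
cell (4,3): code 0001 → (4.236,3.000)–(4.000,3.109)
cell (5,1): code 0010 → (5.000,1.562)–(5.218,2.000)
cell (5,2): code 0001 → (5.218,2.000)–(5.000,2.375)
total: 14 segments, chained into 1 closed loop(s), length Σ = 8.902576

segments=14 loops=1 length=8.903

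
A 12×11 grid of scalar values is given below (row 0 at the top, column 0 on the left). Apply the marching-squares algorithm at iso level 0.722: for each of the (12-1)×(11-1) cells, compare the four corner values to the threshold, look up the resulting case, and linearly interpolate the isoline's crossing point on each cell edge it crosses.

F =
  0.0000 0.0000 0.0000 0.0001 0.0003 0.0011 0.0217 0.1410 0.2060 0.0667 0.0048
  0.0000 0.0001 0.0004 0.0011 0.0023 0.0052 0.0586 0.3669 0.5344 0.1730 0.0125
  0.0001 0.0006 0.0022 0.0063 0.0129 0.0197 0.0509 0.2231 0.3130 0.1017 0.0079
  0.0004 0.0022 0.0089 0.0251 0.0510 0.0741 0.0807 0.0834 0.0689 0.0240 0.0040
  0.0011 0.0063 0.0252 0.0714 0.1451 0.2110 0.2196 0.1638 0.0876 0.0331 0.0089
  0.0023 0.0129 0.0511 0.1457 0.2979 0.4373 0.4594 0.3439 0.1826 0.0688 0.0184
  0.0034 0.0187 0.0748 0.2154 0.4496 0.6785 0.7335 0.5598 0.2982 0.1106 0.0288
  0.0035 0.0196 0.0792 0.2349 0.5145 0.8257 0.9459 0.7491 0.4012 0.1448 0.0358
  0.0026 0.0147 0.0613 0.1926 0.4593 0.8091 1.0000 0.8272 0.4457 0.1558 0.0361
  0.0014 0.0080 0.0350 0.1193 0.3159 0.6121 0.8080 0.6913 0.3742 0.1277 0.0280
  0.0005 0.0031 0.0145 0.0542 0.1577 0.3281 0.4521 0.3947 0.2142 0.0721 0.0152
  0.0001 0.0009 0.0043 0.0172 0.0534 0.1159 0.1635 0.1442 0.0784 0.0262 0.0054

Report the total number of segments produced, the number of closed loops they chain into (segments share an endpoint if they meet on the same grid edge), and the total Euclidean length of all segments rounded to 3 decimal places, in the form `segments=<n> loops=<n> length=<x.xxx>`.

cell (5,5): code 0100 → (5.958,6.000)–(6.000,5.791)
cell (5,6): code 1000 → (6.000,6.066)–(5.958,6.000)
cell (6,4): code 0100 → (6.296,5.000)–(7.000,4.667)
cell (6,5): code 1110 → (6.000,5.791)–(6.296,5.000)
cell (6,6): code 1101 → (6.857,7.000)–(6.000,6.066)
cell (6,7): code 1000 → (7.000,7.078)–(6.857,7.000)
cell (7,4): code 0110 → (7.000,4.667)–(8.000,4.751)
cell (7,7): code 1001 → (8.000,7.276)–(7.000,7.078)
cell (8,4): code 0010 → (8.000,4.751)–(8.442,5.000)
cell (8,5): code 0111 → (8.442,5.000)–(9.000,5.561)
cell (8,6): code 1011 → (9.000,6.737)–(8.774,7.000)
cell (8,7): code 0001 → (8.774,7.000)–(8.000,7.276)
cell (9,5): code 0010 → (9.000,5.561)–(9.242,6.000)
cell (9,6): code 0001 → (9.242,6.000)–(9.000,6.737)
total: 14 segments, chained into 1 closed loop(s), length Σ = 9.112252

segments=14 loops=1 length=9.112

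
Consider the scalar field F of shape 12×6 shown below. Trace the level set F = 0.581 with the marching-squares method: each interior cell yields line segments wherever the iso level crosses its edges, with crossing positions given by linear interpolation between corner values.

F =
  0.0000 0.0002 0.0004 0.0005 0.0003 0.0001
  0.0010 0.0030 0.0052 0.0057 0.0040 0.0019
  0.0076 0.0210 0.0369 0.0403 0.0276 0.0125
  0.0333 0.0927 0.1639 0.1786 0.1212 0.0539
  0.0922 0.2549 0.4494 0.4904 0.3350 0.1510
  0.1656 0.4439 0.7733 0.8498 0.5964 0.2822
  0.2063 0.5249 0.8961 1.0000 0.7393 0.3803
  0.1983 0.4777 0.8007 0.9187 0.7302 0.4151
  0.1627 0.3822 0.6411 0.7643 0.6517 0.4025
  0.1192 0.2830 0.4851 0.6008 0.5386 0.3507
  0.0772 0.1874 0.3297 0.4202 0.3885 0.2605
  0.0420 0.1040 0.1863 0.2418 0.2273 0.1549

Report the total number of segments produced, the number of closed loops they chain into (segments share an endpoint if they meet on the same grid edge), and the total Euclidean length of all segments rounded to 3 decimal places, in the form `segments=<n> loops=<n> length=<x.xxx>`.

segments=16 loops=1 length=12.858

cell (4,1): code 0100 → (4.406,2.000)–(5.000,1.416)
cell (4,2): code 1100 → (4.252,3.000)–(4.406,2.000)
cell (4,3): code 1100 → (4.941,4.000)–(4.252,3.000)
cell (4,4): code 1000 → (5.000,4.049)–(4.941,4.000)
cell (5,1): code 0110 → (5.000,1.416)–(6.000,1.151)
cell (5,4): code 1001 → (6.000,4.441)–(5.000,4.049)
cell (6,1): code 0110 → (6.000,1.151)–(7.000,1.320)
cell (6,4): code 1001 → (7.000,4.474)–(6.000,4.441)
cell (7,1): code 0110 → (7.000,1.320)–(8.000,1.768)
cell (7,4): code 1001 → (8.000,4.284)–(7.000,4.474)
cell (8,1): code 0010 → (8.000,1.768)–(8.385,2.000)
cell (8,2): code 0111 → (8.385,2.000)–(9.000,2.829)
cell (8,3): code 1011 → (9.000,3.318)–(8.625,4.000)
cell (8,4): code 0001 → (8.625,4.000)–(8.000,4.284)
cell (9,2): code 0010 → (9.000,2.829)–(9.110,3.000)
cell (9,3): code 0001 → (9.110,3.000)–(9.000,3.318)
total: 16 segments, chained into 1 closed loop(s), length Σ = 12.858472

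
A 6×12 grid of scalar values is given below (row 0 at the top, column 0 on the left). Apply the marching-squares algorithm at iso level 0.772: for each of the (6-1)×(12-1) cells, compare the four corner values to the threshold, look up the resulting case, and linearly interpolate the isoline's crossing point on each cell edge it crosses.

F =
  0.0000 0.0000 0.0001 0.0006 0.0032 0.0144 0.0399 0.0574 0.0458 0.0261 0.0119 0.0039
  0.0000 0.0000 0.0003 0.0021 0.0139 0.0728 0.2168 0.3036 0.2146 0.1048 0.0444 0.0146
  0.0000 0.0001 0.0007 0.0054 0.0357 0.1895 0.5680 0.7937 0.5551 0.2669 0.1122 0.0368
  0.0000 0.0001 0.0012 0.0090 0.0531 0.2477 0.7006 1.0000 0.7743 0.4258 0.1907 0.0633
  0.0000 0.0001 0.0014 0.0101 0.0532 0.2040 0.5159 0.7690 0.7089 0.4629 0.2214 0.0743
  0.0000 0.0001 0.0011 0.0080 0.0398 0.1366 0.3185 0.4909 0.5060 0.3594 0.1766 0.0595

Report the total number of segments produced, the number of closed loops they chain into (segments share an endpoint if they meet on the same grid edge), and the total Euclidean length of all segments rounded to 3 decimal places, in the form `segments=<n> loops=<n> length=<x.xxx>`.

segments=8 loops=1 length=5.427

cell (1,6): code 0100 → (1.956,7.000)–(2.000,6.904)
cell (1,7): code 1000 → (2.000,7.091)–(1.956,7.000)
cell (2,6): code 0110 → (2.000,6.904)–(3.000,6.238)
cell (2,7): code 1101 → (2.990,8.000)–(2.000,7.091)
cell (2,8): code 1000 → (3.000,8.007)–(2.990,8.000)
cell (3,6): code 0010 → (3.000,6.238)–(3.987,7.000)
cell (3,7): code 0011 → (3.987,7.000)–(3.035,8.000)
cell (3,8): code 0001 → (3.035,8.000)–(3.000,8.007)
total: 8 segments, chained into 1 closed loop(s), length Σ = 5.427229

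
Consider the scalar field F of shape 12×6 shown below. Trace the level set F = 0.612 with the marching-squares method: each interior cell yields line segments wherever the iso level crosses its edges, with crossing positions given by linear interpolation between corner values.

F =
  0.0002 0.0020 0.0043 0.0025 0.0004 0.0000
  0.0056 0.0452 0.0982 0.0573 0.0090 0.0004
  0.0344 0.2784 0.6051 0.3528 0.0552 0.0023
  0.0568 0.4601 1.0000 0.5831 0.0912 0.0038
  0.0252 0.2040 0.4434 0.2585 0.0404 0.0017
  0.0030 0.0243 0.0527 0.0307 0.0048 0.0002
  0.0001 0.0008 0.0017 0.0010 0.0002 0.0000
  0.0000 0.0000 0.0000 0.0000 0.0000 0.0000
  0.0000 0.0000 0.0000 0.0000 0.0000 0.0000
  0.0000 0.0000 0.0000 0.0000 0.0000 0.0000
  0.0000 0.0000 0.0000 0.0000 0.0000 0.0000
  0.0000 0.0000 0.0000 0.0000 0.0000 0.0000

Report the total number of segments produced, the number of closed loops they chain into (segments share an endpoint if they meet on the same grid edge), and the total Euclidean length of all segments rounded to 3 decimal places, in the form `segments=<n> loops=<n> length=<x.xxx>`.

cell (2,1): code 0100 → (2.017,2.000)–(3.000,1.281)
cell (2,2): code 1000 → (3.000,2.931)–(2.017,2.000)
cell (3,1): code 0010 → (3.000,1.281)–(3.697,2.000)
cell (3,2): code 0001 → (3.697,2.000)–(3.000,2.931)
total: 4 segments, chained into 1 closed loop(s), length Σ = 4.734631

segments=4 loops=1 length=4.735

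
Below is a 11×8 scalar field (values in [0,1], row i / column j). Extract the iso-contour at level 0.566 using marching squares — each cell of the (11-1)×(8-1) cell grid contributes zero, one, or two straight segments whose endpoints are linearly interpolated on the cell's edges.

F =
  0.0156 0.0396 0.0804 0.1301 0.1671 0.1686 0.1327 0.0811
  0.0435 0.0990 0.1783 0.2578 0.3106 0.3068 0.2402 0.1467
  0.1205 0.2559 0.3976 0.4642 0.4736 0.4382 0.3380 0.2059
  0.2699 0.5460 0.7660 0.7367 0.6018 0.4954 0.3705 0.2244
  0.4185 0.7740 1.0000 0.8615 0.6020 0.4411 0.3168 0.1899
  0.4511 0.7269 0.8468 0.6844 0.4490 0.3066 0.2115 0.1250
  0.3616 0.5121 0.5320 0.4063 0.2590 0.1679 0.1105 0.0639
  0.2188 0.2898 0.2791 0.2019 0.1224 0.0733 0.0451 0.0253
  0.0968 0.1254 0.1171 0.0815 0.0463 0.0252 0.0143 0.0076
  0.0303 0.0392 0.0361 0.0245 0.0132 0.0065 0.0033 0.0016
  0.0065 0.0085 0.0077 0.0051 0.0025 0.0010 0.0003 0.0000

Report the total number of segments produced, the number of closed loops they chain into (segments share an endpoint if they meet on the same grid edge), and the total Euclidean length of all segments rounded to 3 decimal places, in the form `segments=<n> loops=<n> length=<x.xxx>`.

cell (2,1): code 0100 → (2.457,2.000)–(3.000,1.091)
cell (2,2): code 1100 → (2.374,3.000)–(2.457,2.000)
cell (2,3): code 1100 → (2.721,4.000)–(2.374,3.000)
cell (2,4): code 1000 → (3.000,4.336)–(2.721,4.000)
cell (3,0): code 0100 → (3.088,1.000)–(4.000,0.415)
cell (3,1): code 1110 → (3.000,1.091)–(3.088,1.000)
cell (3,4): code 1001 → (4.000,4.224)–(3.000,4.336)
cell (4,0): code 0110 → (4.000,0.415)–(5.000,0.417)
cell (4,3): code 1011 → (5.000,3.503)–(4.235,4.000)
cell (4,4): code 0001 → (4.235,4.000)–(4.000,4.224)
cell (5,0): code 0010 → (5.000,0.417)–(5.749,1.000)
cell (5,1): code 0011 → (5.749,1.000)–(5.892,2.000)
cell (5,2): code 0011 → (5.892,2.000)–(5.426,3.000)
cell (5,3): code 0001 → (5.426,3.000)–(5.000,3.503)
total: 14 segments, chained into 1 closed loop(s), length Σ = 11.733250

segments=14 loops=1 length=11.733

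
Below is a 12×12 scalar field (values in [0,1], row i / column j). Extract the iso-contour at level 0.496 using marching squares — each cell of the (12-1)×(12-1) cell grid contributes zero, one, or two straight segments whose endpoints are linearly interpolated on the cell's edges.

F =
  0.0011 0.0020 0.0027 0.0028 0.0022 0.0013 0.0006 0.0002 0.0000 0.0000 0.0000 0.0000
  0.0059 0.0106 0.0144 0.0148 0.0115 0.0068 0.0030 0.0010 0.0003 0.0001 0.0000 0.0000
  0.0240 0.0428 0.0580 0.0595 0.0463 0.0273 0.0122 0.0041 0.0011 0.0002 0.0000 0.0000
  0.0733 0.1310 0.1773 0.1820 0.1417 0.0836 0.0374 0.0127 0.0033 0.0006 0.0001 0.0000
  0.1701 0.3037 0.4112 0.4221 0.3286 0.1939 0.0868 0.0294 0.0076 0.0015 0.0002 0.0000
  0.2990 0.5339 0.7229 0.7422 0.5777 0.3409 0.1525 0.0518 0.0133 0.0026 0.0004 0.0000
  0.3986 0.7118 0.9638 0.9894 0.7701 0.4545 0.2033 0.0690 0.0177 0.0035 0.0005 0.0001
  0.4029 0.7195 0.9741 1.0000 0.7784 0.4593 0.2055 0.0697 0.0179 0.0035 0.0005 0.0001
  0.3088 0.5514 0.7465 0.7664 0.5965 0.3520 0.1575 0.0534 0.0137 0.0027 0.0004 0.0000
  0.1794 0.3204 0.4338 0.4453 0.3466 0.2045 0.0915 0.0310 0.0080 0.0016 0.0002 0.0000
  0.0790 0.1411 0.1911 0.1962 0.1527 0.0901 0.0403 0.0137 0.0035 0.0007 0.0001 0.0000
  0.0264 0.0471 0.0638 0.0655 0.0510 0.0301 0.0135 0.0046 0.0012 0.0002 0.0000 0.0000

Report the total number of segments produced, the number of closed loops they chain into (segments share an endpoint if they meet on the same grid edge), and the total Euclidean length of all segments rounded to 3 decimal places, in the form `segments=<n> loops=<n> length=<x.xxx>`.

cell (4,0): code 0100 → (4.835,1.000)–(5.000,0.839)
cell (4,1): code 1100 → (4.272,2.000)–(4.835,1.000)
cell (4,2): code 1100 → (4.231,3.000)–(4.272,2.000)
cell (4,3): code 1100 → (4.672,4.000)–(4.231,3.000)
cell (4,4): code 1000 → (5.000,4.345)–(4.672,4.000)
cell (5,0): code 0110 → (5.000,0.839)–(6.000,0.311)
cell (5,4): code 1001 → (6.000,4.869)–(5.000,4.345)
cell (6,0): code 0110 → (6.000,0.311)–(7.000,0.294)
cell (6,4): code 1001 → (7.000,4.885)–(6.000,4.869)
cell (7,0): code 0110 → (7.000,0.294)–(8.000,0.772)
cell (7,4): code 1001 → (8.000,4.411)–(7.000,4.885)
cell (8,0): code 0010 → (8.000,0.772)–(8.240,1.000)
cell (8,1): code 0011 → (8.240,1.000)–(8.801,2.000)
cell (8,2): code 0011 → (8.801,2.000)–(8.842,3.000)
cell (8,3): code 0011 → (8.842,3.000)–(8.402,4.000)
cell (8,4): code 0001 → (8.402,4.000)–(8.000,4.411)
total: 16 segments, chained into 1 closed loop(s), length Σ = 14.568927

segments=16 loops=1 length=14.569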